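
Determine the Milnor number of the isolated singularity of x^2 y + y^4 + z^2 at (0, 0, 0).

5

The Hessian of f at 0 has rank 1. Corank 2; j^3 = x^2*y has shape L^2 M (L != M), so D-series; mu = 5 gives D_5.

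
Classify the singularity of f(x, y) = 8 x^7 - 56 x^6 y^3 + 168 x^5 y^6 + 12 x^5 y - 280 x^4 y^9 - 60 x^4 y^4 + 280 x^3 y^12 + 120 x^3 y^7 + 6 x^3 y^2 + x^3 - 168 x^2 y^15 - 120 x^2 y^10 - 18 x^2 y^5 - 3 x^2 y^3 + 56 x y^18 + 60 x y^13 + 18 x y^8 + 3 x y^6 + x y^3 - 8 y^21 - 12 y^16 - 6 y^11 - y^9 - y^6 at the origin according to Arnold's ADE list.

The Hessian of f at 0 is [[0, 0], [0, 0]] with rank 0, so corank 2. A Groebner basis of the Jacobian ideal J(f) in C{x,y} is {x^3, x*y^2, 3*x^2 + y^3}; counting standard monomials gives mu = 7. Corank 2; j^3 = x^3 is a perfect cube, so E-series; the 4-jet and mu = 7 give E_7.

E_7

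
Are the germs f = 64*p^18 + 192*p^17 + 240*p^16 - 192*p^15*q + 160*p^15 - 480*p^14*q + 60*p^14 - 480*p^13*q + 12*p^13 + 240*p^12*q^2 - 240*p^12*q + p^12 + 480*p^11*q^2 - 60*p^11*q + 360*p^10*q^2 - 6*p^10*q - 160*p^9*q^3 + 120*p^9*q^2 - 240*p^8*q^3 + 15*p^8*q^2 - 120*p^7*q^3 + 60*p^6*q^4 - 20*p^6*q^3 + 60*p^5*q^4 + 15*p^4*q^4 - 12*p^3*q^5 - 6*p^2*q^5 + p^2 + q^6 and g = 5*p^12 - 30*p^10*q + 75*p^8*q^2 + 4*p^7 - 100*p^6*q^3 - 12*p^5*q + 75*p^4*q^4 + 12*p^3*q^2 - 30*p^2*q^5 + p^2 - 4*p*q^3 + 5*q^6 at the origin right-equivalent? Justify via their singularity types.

Yes.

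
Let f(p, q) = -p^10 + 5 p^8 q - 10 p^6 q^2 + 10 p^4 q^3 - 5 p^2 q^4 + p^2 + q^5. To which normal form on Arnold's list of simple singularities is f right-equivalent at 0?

A_{4}

The Hessian of f at 0 has rank 1. Corank 1: A-series; mu = 4 gives A_4.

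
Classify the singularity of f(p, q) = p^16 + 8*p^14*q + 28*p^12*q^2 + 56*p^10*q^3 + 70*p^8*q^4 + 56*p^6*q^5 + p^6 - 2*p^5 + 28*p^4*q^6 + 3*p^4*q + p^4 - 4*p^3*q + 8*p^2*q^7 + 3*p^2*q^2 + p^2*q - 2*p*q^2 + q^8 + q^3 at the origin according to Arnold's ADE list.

D9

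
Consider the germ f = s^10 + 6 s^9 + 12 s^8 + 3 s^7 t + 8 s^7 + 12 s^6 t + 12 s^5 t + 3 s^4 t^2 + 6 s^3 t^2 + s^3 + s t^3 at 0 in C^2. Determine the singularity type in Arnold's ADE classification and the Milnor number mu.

Type E_{7}, Milnor number mu = 7.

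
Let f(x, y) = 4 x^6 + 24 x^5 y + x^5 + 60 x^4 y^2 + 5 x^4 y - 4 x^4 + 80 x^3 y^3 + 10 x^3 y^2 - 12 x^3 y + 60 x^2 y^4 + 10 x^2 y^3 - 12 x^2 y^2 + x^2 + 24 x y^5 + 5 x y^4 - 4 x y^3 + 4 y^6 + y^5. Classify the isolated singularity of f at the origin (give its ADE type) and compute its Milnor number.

The Hessian of f at 0 has rank 1. Corank 1: A-series; mu = 4 gives A_4.

Type A_{4}, Milnor number mu = 4.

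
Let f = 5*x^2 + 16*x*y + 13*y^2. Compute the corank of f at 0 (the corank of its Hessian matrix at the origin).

0

Hessian at 0 has rank 2.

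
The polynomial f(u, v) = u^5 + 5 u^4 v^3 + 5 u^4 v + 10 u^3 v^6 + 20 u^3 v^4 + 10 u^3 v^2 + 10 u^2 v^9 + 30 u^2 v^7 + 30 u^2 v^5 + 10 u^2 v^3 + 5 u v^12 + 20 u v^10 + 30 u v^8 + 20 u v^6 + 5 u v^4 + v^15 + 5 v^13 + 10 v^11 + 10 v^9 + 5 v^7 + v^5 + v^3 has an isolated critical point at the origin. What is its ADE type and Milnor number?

Type E_8, Milnor number mu = 8.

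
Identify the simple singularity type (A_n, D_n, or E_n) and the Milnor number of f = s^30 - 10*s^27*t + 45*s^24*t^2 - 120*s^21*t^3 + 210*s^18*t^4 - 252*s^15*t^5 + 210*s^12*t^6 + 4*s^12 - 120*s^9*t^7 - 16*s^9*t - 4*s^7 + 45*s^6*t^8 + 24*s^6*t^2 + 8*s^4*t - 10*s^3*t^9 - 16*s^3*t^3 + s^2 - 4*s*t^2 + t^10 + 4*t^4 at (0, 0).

Type A_9, Milnor number mu = 9.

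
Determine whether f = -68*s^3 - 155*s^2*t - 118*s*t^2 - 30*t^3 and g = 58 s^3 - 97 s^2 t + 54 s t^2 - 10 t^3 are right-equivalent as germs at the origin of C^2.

The Hessian of f at 0 is [[0, 0], [0, 0]] with rank 0, so corank 2. A Groebner basis of the Jacobian ideal J(f) in C{s,t} is {t^3, s^2 - 26*t^2/47, s*t + 35*t^2/47}; counting standard monomials gives mu = 4. Corank 2; j^3 = -(4*s + 3*t)*(17*s^2 + 26*s*t + 10*t^2) splits into three distinct lines over C (the quadratic factor has nonzero discriminant), so D_4. The Hessian of g at 0 is [[0, 0], [0, 0]] with rank 0, so corank 2. A Groebner basis of the Jacobian ideal J(g) in C{s,t} is {t^3, s^2 - 6*t^2/13, s*t - 9*t^2/13}; counting standard monomials gives mu = 4. Corank 2; j^3 = (2*s - t)*(29*s^2 - 34*s*t + 10*t^2) splits into three distinct lines over C (the quadratic factor has nonzero discriminant), so D_4. Both have type D_4, hence right-equivalent.

Yes.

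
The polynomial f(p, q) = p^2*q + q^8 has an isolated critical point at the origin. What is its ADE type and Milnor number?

Type D_9, Milnor number mu = 9.

The Hessian of f at 0 has rank 0. Corank 2; j^3 = p^2*q has shape L^2 M (L != M), so D-series; mu = 9 gives D_9.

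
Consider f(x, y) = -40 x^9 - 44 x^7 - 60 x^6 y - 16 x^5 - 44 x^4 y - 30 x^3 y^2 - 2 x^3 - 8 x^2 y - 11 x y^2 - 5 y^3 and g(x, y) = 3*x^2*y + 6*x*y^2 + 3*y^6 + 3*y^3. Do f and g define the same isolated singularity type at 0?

No.

The Hessian of f at 0 is [[0, 0], [0, 0]] with rank 0, so corank 2. A Groebner basis of the Jacobian ideal J(f) in C{x,y} is {y^3, x^2 + y^2/2, x*y + y^2/2}; counting standard monomials gives mu = 4. Corank 2; j^3 = -(x + y)*(2*x^2 + 6*x*y + 5*y^2) splits into three distinct lines over C (the quadratic factor has nonzero discriminant), so D_4. The Hessian of g at 0 is [[0, 0], [0, 0]] with rank 0, so corank 2. A Groebner basis of the Jacobian ideal J(g) in C{x,y} is {x^2/6 + y^5 - y^2/6, x^3 + y^3, x*y + y^2}; counting standard monomials gives mu = 7. Corank 2; j^3 = 3*y*(x + y)^2 has shape L^2 M (L != M), so D-series; mu = 7 gives D_7. f is D_4 but g is D_7, hence not right-equivalent.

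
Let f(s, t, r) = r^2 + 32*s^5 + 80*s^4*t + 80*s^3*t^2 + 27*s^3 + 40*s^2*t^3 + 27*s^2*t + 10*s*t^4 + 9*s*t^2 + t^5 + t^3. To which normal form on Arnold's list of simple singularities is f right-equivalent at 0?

E8

The Hessian of f at 0 is [[0, 0, 0], [0, 0, 0], [0, 0, 2]] with rank 1, so corank 2. A Groebner basis of the Jacobian ideal J(f) in C{s,t,r} is {t^5, s*t^3 + 3*t^4/8, s^2 + 2*s*t/3 + t^2/9, r}; counting standard monomials gives mu = 8. Corank 2; j^3 = (3*s + t)^3 is a perfect cube, so E-series; the 5-jet and mu = 8 give E_8.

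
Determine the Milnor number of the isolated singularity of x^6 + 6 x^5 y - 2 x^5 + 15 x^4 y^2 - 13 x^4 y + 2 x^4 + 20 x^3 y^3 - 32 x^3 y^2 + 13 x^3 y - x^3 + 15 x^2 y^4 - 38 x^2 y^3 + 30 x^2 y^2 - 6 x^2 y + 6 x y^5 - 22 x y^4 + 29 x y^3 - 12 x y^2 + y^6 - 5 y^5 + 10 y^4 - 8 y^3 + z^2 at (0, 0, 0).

7

The Hessian of f at 0 has rank 1. Corank 2; j^3 = -(x + 2*y)^3 is a perfect cube, so E-series; the 4-jet and mu = 7 give E_7.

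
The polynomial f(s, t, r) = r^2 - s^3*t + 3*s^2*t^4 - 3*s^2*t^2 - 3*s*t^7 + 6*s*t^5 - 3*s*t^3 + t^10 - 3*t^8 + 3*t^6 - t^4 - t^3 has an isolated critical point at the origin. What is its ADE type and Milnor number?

Type E7, Milnor number mu = 7.

The Hessian of f at 0 has rank 1. Corank 2; j^3 = -t^3 is a perfect cube, so E-series; the 4-jet and mu = 7 give E_7.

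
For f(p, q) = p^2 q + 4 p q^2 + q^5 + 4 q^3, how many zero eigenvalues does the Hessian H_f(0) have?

Hessian at 0 has rank 0.

2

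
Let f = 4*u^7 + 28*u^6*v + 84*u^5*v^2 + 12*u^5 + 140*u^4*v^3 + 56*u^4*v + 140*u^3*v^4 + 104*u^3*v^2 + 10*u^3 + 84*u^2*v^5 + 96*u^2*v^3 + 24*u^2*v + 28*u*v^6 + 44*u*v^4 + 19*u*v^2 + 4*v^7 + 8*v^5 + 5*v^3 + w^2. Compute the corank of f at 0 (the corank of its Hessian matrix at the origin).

Hessian at 0 has rank 1.

2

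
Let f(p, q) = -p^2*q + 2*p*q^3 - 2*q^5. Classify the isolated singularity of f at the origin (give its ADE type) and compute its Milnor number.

Type D_6, Milnor number mu = 6.

The Hessian of f at 0 has rank 0. Corank 2; j^3 = -p^2*q has shape L^2 M (L != M), so D-series; mu = 6 gives D_6.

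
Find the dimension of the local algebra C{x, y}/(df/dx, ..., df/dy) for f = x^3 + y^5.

The Hessian of f at 0 has rank 0. Corank 2; j^3 = x^3 is a perfect cube, so E-series; the 5-jet and mu = 8 give E_8.

8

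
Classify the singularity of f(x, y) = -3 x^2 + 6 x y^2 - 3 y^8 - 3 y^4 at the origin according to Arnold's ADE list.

A_{7}

The Hessian of f at 0 is [[-6, 0], [0, 0]] with rank 1, so corank 1. A Groebner basis of the Jacobian ideal J(f) in C{x,y} is {x^4, x^3*y, -x + y^2}; counting standard monomials gives mu = 7. Corank 1: A-series; mu = 7 gives A_7.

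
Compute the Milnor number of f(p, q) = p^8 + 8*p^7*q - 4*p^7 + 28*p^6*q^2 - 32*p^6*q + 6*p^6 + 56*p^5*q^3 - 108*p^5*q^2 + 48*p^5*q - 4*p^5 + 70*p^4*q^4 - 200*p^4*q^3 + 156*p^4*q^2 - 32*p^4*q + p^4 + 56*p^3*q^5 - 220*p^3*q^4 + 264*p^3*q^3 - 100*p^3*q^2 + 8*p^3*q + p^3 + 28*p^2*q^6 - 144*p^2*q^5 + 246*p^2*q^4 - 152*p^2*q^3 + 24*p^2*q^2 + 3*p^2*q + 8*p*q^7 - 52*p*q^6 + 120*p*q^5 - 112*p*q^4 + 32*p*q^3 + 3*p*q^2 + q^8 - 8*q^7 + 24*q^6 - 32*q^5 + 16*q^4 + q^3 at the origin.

6

The Hessian of f at 0 is [[0, 0], [0, 0]] with rank 0, so corank 2. A Groebner basis of the Jacobian ideal J(f) in C{p,q} is {q^4, p*q^2 + 4*q^3/3, p^2 + 2*p*q + q^2}; counting standard monomials gives mu = 6. Corank 2; j^3 = (p + q)^3 is a perfect cube, so E-series; the 4-jet and mu = 6 give E_6.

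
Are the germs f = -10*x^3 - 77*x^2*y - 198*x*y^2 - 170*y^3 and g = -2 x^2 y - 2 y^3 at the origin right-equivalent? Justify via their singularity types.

Yes.

The Hessian of f at 0 is [[0, 0], [0, 0]] with rank 0, so corank 2. A Groebner basis of the Jacobian ideal J(f) in C{x,y} is {y^3, x^2 - 6*y^2, x*y + 27*y^2/11}; counting standard monomials gives mu = 4. Corank 2; j^3 = -(2*x + 5*y)*(5*x^2 + 26*x*y + 34*y^2) splits into three distinct lines over C (the quadratic factor has nonzero discriminant), so D_4. The Hessian of g at 0 is [[0, 0], [0, 0]] with rank 0, so corank 2. A Groebner basis of the Jacobian ideal J(g) in C{x,y} is {y^3, x^2 + 3*y^2, x*y}; counting standard monomials gives mu = 4. Corank 2; j^3 = -2*y*(x^2 + y^2) splits into three distinct lines over C (the quadratic factor has nonzero discriminant), so D_4. Both have type D_4, hence right-equivalent.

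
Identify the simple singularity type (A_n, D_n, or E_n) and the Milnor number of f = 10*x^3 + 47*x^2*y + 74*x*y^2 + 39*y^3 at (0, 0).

Type D_{4}, Milnor number mu = 4.

The Hessian of f at 0 has rank 0. Corank 2; j^3 = (2*x + 3*y)*(5*x^2 + 16*x*y + 13*y^2) splits into three distinct lines over C (the quadratic factor has nonzero discriminant), so D_4.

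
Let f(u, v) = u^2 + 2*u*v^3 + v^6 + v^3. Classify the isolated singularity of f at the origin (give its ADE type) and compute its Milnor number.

The Hessian of f at 0 has rank 1. Corank 1: A-series; mu = 2 gives A_2.

Type A2, Milnor number mu = 2.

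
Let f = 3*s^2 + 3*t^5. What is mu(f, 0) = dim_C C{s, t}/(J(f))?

4

The Hessian of f at 0 has rank 1. Corank 1: A-series; mu = 4 gives A_4.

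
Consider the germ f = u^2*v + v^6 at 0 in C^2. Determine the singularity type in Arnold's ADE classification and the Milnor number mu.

Type D_7, Milnor number mu = 7.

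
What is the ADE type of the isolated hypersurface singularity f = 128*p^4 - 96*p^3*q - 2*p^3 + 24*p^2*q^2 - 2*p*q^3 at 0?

E7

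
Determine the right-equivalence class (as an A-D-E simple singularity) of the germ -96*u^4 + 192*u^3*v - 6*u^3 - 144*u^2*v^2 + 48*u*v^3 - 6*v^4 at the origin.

The Hessian of f at 0 has rank 0. Corank 2; j^3 = -6*u^3 is a perfect cube, so E-series; the 4-jet and mu = 6 give E_6.

E6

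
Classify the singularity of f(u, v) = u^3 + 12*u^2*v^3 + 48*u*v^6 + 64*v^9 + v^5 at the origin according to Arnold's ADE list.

The Hessian of f at 0 is [[0, 0], [0, 0]] with rank 0, so corank 2. A Groebner basis of the Jacobian ideal J(f) in C{u,v} is {u^2/8 + u*v^3, v^4, u^3, u^2*v}; counting standard monomials gives mu = 8. Corank 2; j^3 = u^3 is a perfect cube, so E-series; the 5-jet and mu = 8 give E_8.

E_8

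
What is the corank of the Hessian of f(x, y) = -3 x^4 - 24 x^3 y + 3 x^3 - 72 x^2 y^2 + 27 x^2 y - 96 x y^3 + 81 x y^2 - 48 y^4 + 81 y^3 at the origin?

2

Hessian at 0 has rank 0.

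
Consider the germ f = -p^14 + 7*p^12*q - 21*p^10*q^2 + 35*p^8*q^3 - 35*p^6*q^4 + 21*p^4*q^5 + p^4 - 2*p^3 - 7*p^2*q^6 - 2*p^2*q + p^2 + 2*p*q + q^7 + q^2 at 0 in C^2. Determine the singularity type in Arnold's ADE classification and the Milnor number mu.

The Hessian of f at 0 has rank 1. Corank 1: A-series; mu = 6 gives A_6.

Type A_6, Milnor number mu = 6.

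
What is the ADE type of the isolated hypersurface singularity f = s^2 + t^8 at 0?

A_{7}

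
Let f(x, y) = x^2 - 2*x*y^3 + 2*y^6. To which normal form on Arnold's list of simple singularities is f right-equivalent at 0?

A5

The Hessian of f at 0 is [[2, 0], [0, 0]] with rank 1, so corank 1. A Groebner basis of the Jacobian ideal J(f) in C{x,y} is {x*y^2, -x + y^3, x^2}; counting standard monomials gives mu = 5. Corank 1: A-series; mu = 5 gives A_5.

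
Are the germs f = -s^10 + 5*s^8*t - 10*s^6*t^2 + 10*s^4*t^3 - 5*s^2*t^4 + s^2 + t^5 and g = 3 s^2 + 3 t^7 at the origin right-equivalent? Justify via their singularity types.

The Hessian of f at 0 is [[2, 0], [0, 0]] with rank 1, so corank 1. A Groebner basis of the Jacobian ideal J(f) in C{s,t} is {t^4, s}; counting standard monomials gives mu = 4. Corank 1: A-series; mu = 4 gives A_4. The Hessian of g at 0 is [[6, 0], [0, 0]] with rank 1, so corank 1. A Groebner basis of the Jacobian ideal J(g) in C{s,t} is {t^6, s}; counting standard monomials gives mu = 6. Corank 1: A-series; mu = 6 gives A_6. f is A_4 but g is A_6, hence not right-equivalent.

No.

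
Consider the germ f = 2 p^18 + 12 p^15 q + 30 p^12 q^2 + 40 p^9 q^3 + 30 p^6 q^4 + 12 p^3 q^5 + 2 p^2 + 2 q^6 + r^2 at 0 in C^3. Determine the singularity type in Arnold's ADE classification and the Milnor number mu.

The Hessian of f at 0 is [[4, 0, 0], [0, 0, 0], [0, 0, 2]] with rank 2, so corank 1. A Groebner basis of the Jacobian ideal J(f) in C{p,q,r} is {q^5, p, r}; counting standard monomials gives mu = 5. Corank 1: A-series; mu = 5 gives A_5.

Type A5, Milnor number mu = 5.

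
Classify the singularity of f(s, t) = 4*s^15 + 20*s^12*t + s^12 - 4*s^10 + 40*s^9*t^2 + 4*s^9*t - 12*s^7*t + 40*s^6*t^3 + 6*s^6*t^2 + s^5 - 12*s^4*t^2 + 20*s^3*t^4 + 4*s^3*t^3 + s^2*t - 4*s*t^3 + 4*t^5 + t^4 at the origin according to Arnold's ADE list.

D_5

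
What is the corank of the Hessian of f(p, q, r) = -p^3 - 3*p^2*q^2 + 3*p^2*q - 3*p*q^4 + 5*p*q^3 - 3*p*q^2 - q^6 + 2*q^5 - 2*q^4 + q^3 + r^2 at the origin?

The Hessian at 0 is [[0, 0, 0], [0, 0, 0], [0, 0, 2]] of rank 1; hence corank 2.

2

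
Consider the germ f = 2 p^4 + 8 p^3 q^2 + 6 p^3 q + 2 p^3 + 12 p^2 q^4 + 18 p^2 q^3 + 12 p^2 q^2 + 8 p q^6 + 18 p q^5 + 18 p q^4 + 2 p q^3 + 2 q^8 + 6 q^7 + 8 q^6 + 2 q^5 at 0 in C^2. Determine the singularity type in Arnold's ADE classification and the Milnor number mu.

The Hessian of f at 0 has rank 0. Corank 2; j^3 = 2*p^3 is a perfect cube, so E-series; the 4-jet and mu = 7 give E_7.

Type E_{7}, Milnor number mu = 7.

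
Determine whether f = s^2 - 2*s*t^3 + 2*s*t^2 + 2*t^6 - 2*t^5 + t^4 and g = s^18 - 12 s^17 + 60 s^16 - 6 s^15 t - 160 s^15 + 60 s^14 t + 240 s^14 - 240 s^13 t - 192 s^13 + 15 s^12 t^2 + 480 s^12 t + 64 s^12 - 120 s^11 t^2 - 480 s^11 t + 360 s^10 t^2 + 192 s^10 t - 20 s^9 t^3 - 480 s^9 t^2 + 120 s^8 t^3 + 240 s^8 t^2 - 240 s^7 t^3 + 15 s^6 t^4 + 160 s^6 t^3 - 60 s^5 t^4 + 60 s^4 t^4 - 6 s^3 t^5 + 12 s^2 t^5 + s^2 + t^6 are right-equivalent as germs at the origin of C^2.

The Hessian of f at 0 has rank 1. Corank 1: A-series; mu = 5 gives A_5. The Hessian of g at 0 has rank 1. Corank 1: A-series; mu = 5 gives A_5. Both have type A_5, hence right-equivalent.

Yes.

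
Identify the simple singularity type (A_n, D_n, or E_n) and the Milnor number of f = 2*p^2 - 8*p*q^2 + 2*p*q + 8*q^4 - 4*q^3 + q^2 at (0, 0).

Type A1, Milnor number mu = 1.

The Hessian of f at 0 has rank 2. Corank 0: nondegenerate Morse point, so A_1.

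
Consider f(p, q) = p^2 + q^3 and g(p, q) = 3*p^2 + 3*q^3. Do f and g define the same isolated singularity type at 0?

Yes.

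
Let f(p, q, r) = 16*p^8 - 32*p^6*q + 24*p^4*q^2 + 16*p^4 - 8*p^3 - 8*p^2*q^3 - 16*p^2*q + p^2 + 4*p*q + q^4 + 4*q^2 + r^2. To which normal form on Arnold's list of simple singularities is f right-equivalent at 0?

A_3

The Hessian of f at 0 is [[2, 4, 0], [4, 8, 0], [0, 0, 2]] with rank 2, so corank 1. A Groebner basis of the Jacobian ideal J(f) in C{p,q,r} is {p^2 - p/4 - q/2, p*q + p/8 + q/4, -p/16 + q^2 - q/8, r}; counting standard monomials gives mu = 3. Corank 1: A-series; mu = 3 gives A_3.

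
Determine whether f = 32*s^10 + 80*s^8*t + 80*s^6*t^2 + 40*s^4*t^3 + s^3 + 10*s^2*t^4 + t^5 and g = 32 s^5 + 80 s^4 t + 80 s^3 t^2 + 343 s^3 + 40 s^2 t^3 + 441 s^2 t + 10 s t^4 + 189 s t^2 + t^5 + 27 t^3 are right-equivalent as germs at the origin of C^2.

Yes.

The Hessian of f at 0 is [[0, 0], [0, 0]] with rank 0, so corank 2. A Groebner basis of the Jacobian ideal J(f) in C{s,t} is {t^4, s^2}; counting standard monomials gives mu = 8. Corank 2; j^3 = s^3 is a perfect cube, so E-series; the 5-jet and mu = 8 give E_8. The Hessian of g at 0 is [[0, 0], [0, 0]] with rank 0, so corank 2. A Groebner basis of the Jacobian ideal J(g) in C{s,t} is {t^5, s*t^3 + 25*t^4/56, s^2 + 6*s*t/7 + 9*t^2/49}; counting standard monomials gives mu = 8. Corank 2; j^3 = (7*s + 3*t)^3 is a perfect cube, so E-series; the 5-jet and mu = 8 give E_8. Both have type E_8, hence right-equivalent.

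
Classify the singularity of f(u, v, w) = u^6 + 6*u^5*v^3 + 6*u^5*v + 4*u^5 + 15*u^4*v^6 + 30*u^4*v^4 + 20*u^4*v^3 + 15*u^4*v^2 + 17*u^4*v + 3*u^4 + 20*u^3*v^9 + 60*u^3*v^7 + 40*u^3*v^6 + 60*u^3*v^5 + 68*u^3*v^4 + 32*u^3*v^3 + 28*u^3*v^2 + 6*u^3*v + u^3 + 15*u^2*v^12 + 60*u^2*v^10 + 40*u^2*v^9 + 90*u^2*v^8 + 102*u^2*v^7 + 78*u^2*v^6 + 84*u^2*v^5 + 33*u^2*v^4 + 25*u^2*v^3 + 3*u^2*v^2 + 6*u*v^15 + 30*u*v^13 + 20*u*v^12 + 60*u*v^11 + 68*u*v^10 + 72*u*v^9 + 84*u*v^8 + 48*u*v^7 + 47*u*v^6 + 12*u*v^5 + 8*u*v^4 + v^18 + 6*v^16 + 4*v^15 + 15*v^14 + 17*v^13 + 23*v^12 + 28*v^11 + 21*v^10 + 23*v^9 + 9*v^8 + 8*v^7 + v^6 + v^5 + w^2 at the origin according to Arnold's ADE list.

The Hessian of f at 0 has rank 1. Corank 2; j^3 = u^3 is a perfect cube, so E-series; the 5-jet and mu = 8 give E_8.

E_8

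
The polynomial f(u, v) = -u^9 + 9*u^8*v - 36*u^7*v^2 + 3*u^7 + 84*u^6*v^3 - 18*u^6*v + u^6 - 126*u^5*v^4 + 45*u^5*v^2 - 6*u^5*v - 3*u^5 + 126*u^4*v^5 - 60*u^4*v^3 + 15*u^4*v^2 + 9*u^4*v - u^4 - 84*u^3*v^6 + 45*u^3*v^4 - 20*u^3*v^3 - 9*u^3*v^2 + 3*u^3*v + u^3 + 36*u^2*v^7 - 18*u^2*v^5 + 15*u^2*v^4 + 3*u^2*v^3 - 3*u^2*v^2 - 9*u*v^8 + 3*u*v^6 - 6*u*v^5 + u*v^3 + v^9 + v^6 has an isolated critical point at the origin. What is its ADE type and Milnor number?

Type E7, Milnor number mu = 7.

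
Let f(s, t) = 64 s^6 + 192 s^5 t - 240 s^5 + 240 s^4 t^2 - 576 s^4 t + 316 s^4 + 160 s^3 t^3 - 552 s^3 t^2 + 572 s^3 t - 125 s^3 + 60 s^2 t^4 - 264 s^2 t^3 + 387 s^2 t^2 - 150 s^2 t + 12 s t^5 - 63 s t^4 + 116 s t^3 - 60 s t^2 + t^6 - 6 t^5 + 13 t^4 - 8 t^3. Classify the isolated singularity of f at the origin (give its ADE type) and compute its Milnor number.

The Hessian of f at 0 has rank 0. Corank 2; j^3 = -(5*s + 2*t)^3 is a perfect cube, so E-series; the 4-jet and mu = 6 give E_6.

Type E_{6}, Milnor number mu = 6.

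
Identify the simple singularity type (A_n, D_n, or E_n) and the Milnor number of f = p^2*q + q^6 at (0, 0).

Type D_7, Milnor number mu = 7.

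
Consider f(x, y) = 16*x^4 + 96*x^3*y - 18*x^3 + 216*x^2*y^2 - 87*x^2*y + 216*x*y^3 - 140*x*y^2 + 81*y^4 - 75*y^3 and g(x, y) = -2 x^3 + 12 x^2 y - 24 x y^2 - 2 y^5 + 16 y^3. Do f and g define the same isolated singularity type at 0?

No.

The Hessian of f at 0 is [[0, 0], [0, 0]] with rank 0, so corank 2. A Groebner basis of the Jacobian ideal J(f) in C{x,y} is {x*y^2 - 135*x*y/8 - 225*y^2/8, 81*x*y/8 + y^3 + 135*y^2/8, x^2 + 19*x*y/6 + 5*y^2/2}; counting standard monomials gives mu = 5. Corank 2; j^3 = -(2*x + 3*y)*(3*x + 5*y)^2 has shape L^2 M (L != M), so D-series; mu = 5 gives D_5. The Hessian of g at 0 is [[0, 0], [0, 0]] with rank 0, so corank 2. A Groebner basis of the Jacobian ideal J(g) in C{x,y} is {y^4, x^2 - 4*x*y + 4*y^2}; counting standard monomials gives mu = 8. Corank 2; j^3 = -2*(x - 2*y)^3 is a perfect cube, so E-series; the 5-jet and mu = 8 give E_8. f is D_5 but g is E_8, hence not right-equivalent.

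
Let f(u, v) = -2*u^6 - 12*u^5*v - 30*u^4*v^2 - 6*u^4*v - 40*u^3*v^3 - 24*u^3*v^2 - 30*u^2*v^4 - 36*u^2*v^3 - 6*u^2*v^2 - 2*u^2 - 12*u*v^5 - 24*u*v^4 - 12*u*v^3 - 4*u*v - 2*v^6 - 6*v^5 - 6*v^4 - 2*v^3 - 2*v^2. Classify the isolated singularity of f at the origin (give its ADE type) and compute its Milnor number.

Type A_{2}, Milnor number mu = 2.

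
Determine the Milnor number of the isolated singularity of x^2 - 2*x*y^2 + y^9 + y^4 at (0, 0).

The Hessian of f at 0 is [[2, 0], [0, 0]] with rank 1, so corank 1. A Groebner basis of the Jacobian ideal J(f) in C{x,y} is {x^4, -x + y^2}; counting standard monomials gives mu = 8. Corank 1: A-series; mu = 8 gives A_8.

8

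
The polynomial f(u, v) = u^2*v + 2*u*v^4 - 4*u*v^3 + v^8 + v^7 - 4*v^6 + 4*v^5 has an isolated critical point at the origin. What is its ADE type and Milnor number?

Type D_9, Milnor number mu = 9.

The Hessian of f at 0 is [[0, 0], [0, 0]] with rank 0, so corank 2. A Groebner basis of the Jacobian ideal J(f) in C{u,v} is {u^2*v^2 + 28*u^2*v/31 - 12*u^2/31 + 160*u*v^2/31 + 272*u*v/31 - 544*v^3/31, -8*u^2*v/31 - u^2/31 + u*v^3 + 34*u*v^2/31 + 64*u*v/31 - 128*v^3/31, u*v + v^4 - 2*v^3, u^3 + 52*u^2*v/31 - 40*u^2/31 + 368*u*v^2/31 + 576*u*v/31 - 1152*v^3/31}; counting standard monomials gives mu = 9. Corank 2; j^3 = u^2*v has shape L^2 M (L != M), so D-series; mu = 9 gives D_9.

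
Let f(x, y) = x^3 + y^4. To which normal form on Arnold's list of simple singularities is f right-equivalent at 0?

E_{6}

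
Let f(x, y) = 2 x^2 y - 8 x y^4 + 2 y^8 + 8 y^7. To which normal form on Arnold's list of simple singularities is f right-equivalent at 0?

The Hessian of f at 0 has rank 0. Corank 2; j^3 = 2*x^2*y has shape L^2 M (L != M), so D-series; mu = 9 gives D_9.

D_9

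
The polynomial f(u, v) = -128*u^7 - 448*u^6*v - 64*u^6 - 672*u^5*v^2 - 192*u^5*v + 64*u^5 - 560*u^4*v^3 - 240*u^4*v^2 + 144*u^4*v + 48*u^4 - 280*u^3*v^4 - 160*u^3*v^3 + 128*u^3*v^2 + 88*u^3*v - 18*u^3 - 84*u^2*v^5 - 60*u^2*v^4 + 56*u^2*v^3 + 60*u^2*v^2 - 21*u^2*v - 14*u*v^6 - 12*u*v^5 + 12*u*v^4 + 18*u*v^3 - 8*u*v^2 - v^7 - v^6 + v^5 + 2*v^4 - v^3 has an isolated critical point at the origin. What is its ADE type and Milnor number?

Type D_7, Milnor number mu = 7.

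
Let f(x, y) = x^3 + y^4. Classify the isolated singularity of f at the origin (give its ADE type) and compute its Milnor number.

Type E_{6}, Milnor number mu = 6.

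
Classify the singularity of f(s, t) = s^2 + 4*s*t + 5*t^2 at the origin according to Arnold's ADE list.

A_1

The Hessian of f at 0 has rank 2. Corank 0: nondegenerate Morse point, so A_1.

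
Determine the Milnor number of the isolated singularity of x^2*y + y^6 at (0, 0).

7

The Hessian of f at 0 is [[0, 0], [0, 0]] with rank 0, so corank 2. A Groebner basis of the Jacobian ideal J(f) in C{x,y} is {x^2/6 + y^5, x^3, x*y}; counting standard monomials gives mu = 7. Corank 2; j^3 = x^2*y has shape L^2 M (L != M), so D-series; mu = 7 gives D_7.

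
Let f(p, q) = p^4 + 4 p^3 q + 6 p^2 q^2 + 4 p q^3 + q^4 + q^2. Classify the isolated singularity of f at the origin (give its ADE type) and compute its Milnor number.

Type A_3, Milnor number mu = 3.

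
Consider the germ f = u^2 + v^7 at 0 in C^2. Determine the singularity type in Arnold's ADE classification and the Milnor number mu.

The Hessian of f at 0 has rank 1. Corank 1: A-series; mu = 6 gives A_6.

Type A_6, Milnor number mu = 6.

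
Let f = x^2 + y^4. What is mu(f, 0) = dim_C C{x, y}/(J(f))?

3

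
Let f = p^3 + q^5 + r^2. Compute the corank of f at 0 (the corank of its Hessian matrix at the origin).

2

Hessian at 0 has rank 1.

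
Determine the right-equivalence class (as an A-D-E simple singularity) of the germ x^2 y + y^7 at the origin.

D_8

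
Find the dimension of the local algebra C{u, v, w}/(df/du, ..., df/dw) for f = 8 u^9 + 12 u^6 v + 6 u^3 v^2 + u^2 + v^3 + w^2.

2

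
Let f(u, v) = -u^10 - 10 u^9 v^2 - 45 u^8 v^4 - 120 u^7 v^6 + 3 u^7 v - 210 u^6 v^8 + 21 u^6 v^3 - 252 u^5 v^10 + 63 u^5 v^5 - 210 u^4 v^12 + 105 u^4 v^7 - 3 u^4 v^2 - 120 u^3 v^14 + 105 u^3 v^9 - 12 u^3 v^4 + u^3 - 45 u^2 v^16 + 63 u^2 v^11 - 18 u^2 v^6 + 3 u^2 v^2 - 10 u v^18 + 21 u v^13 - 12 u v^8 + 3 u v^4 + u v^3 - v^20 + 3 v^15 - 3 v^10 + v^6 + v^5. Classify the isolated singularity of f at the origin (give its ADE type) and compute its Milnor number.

The Hessian of f at 0 has rank 0. Corank 2; j^3 = u^3 is a perfect cube, so E-series; the 4-jet and mu = 7 give E_7.

Type E_{7}, Milnor number mu = 7.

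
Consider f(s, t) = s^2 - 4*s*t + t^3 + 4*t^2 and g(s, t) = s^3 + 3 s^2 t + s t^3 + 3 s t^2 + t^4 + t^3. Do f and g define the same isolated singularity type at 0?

The Hessian of f at 0 has rank 1. Corank 1: A-series; mu = 2 gives A_2. The Hessian of g at 0 has rank 0. Corank 2; j^3 = (s + t)^3 is a perfect cube, so E-series; the 4-jet and mu = 7 give E_7. f is A_2 but g is E_7, hence not right-equivalent.

No.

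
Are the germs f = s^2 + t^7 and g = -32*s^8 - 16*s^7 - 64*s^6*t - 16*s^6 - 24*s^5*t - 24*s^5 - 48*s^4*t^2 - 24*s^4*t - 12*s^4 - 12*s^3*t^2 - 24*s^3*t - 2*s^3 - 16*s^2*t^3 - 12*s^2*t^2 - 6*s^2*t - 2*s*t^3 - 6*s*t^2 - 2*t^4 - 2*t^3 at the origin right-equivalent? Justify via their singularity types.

The Hessian of f at 0 has rank 1. Corank 1: A-series; mu = 6 gives A_6. The Hessian of g at 0 has rank 0. Corank 2; j^3 = -2*(s + t)^3 is a perfect cube, so E-series; the 4-jet and mu = 7 give E_7. f is A_6 but g is E_7, hence not right-equivalent.

No.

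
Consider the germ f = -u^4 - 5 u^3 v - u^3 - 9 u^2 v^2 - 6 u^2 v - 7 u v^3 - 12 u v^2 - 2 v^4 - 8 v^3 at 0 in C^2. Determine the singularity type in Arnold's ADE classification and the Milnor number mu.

The Hessian of f at 0 has rank 0. Corank 2; j^3 = -(u + 2*v)^3 is a perfect cube, so E-series; the 4-jet and mu = 7 give E_7.

Type E7, Milnor number mu = 7.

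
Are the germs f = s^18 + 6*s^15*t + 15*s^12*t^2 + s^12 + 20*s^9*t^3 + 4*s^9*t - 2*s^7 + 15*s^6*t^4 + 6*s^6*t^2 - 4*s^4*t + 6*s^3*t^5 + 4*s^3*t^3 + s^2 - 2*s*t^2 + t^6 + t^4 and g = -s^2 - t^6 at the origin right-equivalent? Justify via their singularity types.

The Hessian of f at 0 is [[2, 0], [0, 0]] with rank 1, so corank 1. A Groebner basis of the Jacobian ideal J(f) in C{s,t} is {s^3, s^2*t, -s + t^2}; counting standard monomials gives mu = 5. Corank 1: A-series; mu = 5 gives A_5. The Hessian of g at 0 is [[-2, 0], [0, 0]] with rank 1, so corank 1. A Groebner basis of the Jacobian ideal J(g) in C{s,t} is {t^5, s}; counting standard monomials gives mu = 5. Corank 1: A-series; mu = 5 gives A_5. Both have type A_5, hence right-equivalent.

Yes.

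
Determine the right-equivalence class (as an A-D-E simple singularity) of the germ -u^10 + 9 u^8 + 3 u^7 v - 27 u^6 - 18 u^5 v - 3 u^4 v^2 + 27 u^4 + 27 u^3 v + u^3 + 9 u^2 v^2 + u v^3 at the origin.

E_{7}

The Hessian of f at 0 has rank 0. Corank 2; j^3 = u^3 is a perfect cube, so E-series; the 4-jet and mu = 7 give E_7.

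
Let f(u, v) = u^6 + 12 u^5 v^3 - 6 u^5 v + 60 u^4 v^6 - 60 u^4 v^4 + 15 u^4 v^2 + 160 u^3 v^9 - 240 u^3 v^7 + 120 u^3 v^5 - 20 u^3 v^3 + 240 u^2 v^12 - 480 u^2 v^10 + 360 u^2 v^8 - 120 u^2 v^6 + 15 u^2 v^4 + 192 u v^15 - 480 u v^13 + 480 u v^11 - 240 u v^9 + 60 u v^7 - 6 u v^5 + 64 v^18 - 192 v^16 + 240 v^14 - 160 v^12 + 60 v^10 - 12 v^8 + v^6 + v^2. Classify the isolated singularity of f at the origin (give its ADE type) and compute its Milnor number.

The Hessian of f at 0 has rank 1. Corank 1: A-series; mu = 5 gives A_5.

Type A_5, Milnor number mu = 5.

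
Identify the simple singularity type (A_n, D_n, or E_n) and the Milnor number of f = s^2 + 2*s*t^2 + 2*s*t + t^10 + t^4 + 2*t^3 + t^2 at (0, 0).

Type A_{9}, Milnor number mu = 9.

The Hessian of f at 0 has rank 1. Corank 1: A-series; mu = 9 gives A_9.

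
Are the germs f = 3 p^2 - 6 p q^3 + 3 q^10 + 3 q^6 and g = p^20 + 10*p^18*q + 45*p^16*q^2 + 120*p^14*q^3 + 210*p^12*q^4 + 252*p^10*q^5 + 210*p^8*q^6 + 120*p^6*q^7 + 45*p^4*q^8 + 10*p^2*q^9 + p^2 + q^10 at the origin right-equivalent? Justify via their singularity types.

Yes.

The Hessian of f at 0 has rank 1. Corank 1: A-series; mu = 9 gives A_9. The Hessian of g at 0 has rank 1. Corank 1: A-series; mu = 9 gives A_9. Both have type A_9, hence right-equivalent.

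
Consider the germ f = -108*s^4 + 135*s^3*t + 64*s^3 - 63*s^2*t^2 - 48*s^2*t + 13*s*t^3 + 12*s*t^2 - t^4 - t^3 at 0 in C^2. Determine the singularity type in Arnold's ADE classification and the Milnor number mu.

Type E_{7}, Milnor number mu = 7.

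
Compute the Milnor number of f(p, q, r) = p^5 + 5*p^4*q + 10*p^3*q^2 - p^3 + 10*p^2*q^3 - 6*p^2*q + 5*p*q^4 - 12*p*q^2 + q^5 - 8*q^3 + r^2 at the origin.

8

The Hessian of f at 0 has rank 1. Corank 2; j^3 = -(p + 2*q)^3 is a perfect cube, so E-series; the 5-jet and mu = 8 give E_8.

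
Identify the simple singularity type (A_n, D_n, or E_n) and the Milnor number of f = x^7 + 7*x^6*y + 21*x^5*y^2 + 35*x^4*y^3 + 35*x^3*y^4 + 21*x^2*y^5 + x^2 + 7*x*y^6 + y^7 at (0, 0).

The Hessian of f at 0 has rank 1. Corank 1: A-series; mu = 6 gives A_6.

Type A_6, Milnor number mu = 6.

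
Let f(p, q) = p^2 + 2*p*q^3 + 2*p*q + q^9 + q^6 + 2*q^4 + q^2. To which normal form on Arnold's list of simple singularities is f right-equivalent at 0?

A_8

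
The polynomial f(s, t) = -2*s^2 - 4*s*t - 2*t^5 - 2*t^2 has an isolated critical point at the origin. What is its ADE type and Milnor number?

The Hessian of f at 0 is [[-4, -4], [-4, -4]] with rank 1, so corank 1. A Groebner basis of the Jacobian ideal J(f) in C{s,t} is {t^4, s + t}; counting standard monomials gives mu = 4. Corank 1: A-series; mu = 4 gives A_4.

Type A4, Milnor number mu = 4.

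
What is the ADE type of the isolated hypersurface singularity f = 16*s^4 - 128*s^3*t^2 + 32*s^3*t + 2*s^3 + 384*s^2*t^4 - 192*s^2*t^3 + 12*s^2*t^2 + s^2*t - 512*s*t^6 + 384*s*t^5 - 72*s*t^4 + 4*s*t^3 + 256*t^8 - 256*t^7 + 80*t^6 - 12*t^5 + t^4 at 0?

D_{5}

The Hessian of f at 0 has rank 0. Corank 2; j^3 = s^2*(2*s + t) has shape L^2 M (L != M), so D-series; mu = 5 gives D_5.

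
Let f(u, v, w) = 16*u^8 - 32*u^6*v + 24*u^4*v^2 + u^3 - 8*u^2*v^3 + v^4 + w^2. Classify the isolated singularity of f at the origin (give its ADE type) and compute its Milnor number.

The Hessian of f at 0 is [[0, 0, 0], [0, 0, 0], [0, 0, 2]] with rank 1, so corank 2. A Groebner basis of the Jacobian ideal J(f) in C{u,v,w} is {v^3, u^2, w}; counting standard monomials gives mu = 6. Corank 2; j^3 = u^3 is a perfect cube, so E-series; the 4-jet and mu = 6 give E_6.

Type E6, Milnor number mu = 6.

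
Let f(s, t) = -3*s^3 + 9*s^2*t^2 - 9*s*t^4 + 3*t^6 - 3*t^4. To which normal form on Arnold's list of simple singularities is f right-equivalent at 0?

The Hessian of f at 0 has rank 0. Corank 2; j^3 = -3*s^3 is a perfect cube, so E-series; the 4-jet and mu = 6 give E_6.

E_{6}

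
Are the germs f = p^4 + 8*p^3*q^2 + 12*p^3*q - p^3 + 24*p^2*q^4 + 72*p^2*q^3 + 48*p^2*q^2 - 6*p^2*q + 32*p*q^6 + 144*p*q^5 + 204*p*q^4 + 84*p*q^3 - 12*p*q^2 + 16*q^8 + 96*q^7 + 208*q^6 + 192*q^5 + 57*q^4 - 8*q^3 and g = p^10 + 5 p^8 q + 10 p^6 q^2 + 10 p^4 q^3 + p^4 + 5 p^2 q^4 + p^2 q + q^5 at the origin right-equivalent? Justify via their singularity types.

No.

The Hessian of f at 0 has rank 0. Corank 2; j^3 = -(p + 2*q)^3 is a perfect cube, so E-series; the 4-jet and mu = 6 give E_6. The Hessian of g at 0 has rank 0. Corank 2; j^3 = p^2*q has shape L^2 M (L != M), so D-series; mu = 6 gives D_6. f is E_6 but g is D_6, hence not right-equivalent.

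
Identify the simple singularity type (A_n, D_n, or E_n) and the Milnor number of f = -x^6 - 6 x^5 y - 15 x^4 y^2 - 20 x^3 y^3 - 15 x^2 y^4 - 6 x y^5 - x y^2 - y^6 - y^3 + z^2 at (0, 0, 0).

The Hessian of f at 0 is [[0, 0, 0], [0, 0, 0], [0, 0, 2]] with rank 1, so corank 2. A Groebner basis of the Jacobian ideal J(f) in C{x,y,z} is {x^5 + y^2/6, y^3, x*y + y^2, z}; counting standard monomials gives mu = 7. Corank 2; j^3 = -y^2*(x + y) has shape L^2 M (L != M), so D-series; mu = 7 gives D_7.

Type D_{7}, Milnor number mu = 7.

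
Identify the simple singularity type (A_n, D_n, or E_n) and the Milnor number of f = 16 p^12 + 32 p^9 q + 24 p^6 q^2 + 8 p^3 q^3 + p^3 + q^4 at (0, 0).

Type E6, Milnor number mu = 6.

The Hessian of f at 0 is [[0, 0], [0, 0]] with rank 0, so corank 2. A Groebner basis of the Jacobian ideal J(f) in C{p,q} is {q^3, p^2}; counting standard monomials gives mu = 6. Corank 2; j^3 = p^3 is a perfect cube, so E-series; the 4-jet and mu = 6 give E_6.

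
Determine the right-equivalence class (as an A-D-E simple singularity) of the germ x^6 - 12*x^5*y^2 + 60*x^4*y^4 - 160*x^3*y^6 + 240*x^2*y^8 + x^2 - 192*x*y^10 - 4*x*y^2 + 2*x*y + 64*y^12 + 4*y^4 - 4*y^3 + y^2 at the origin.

The Hessian of f at 0 is [[2, 2], [2, 2]] with rank 1, so corank 1. A Groebner basis of the Jacobian ideal J(f) in C{x,y} is {x^3 - 3*x^2/2 - 5*x*y/2 - x/2 - y/2, x^2*y + x^2 + 3*x*y/2 + x/4 + y/4, -x/2 + y^2 - y/2}; counting standard monomials gives mu = 5. Corank 1: A-series; mu = 5 gives A_5.

A_5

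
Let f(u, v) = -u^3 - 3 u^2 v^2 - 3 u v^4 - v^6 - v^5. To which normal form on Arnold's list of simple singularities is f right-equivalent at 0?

The Hessian of f at 0 is [[0, 0], [0, 0]] with rank 0, so corank 2. A Groebner basis of the Jacobian ideal J(f) in C{u,v} is {v^4, u^3, u^2/2 + u*v^2}; counting standard monomials gives mu = 8. Corank 2; j^3 = -u^3 is a perfect cube, so E-series; the 5-jet and mu = 8 give E_8.

E_{8}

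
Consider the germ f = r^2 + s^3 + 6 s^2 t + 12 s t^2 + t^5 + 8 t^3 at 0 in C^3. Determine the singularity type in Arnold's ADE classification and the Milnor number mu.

Type E_{8}, Milnor number mu = 8.

The Hessian of f at 0 has rank 1. Corank 2; j^3 = (s + 2*t)^3 is a perfect cube, so E-series; the 5-jet and mu = 8 give E_8.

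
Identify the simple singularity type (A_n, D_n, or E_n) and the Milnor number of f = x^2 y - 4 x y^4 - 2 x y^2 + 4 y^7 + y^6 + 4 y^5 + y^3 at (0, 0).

Type D7, Milnor number mu = 7.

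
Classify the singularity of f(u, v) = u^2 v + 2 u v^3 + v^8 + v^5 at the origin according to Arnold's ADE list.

The Hessian of f at 0 has rank 0. Corank 2; j^3 = u^2*v has shape L^2 M (L != M), so D-series; mu = 9 gives D_9.

D_{9}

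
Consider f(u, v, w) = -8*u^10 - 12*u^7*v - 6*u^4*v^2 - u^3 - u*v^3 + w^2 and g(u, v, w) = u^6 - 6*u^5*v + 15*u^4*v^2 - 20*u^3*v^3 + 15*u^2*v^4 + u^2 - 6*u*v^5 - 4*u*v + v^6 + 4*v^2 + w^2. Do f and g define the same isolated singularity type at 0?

No.

The Hessian of f at 0 has rank 1. Corank 2; j^3 = -u^3 is a perfect cube, so E-series; the 4-jet and mu = 7 give E_7. The Hessian of g at 0 has rank 2. Corank 1: A-series; mu = 5 gives A_5. f is E_7 but g is A_5, hence not right-equivalent.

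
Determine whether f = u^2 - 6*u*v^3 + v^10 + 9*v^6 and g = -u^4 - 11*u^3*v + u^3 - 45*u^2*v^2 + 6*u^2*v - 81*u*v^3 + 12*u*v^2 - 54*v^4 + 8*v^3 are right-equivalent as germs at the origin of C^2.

No.

The Hessian of f at 0 is [[2, 0], [0, 0]] with rank 1, so corank 1. A Groebner basis of the Jacobian ideal J(f) in C{u,v} is {u^3, -u/3 + v^3}; counting standard monomials gives mu = 9. Corank 1: A-series; mu = 9 gives A_9. The Hessian of g at 0 is [[0, 0], [0, 0]] with rank 0, so corank 2. A Groebner basis of the Jacobian ideal J(g) in C{u,v} is {3*u^2 + 12*u*v + v^4 - v^3 + 12*v^2, u^3 - 30*u^2 - 120*u*v + 18*v^3 - 120*v^2, u^2*v + 9*u^2 + 36*u*v - 7*v^3 + 36*v^2, -2*u^2 + u*v^2 - 8*u*v + 8*v^3/3 - 8*v^2}; counting standard monomials gives mu = 7. Corank 2; j^3 = (u + 2*v)^3 is a perfect cube, so E-series; the 4-jet and mu = 7 give E_7. f is A_9 but g is E_7, hence not right-equivalent.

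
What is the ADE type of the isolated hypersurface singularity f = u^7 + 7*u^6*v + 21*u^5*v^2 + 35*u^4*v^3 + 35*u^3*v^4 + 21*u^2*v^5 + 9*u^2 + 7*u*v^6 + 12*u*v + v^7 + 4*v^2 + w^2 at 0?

The Hessian of f at 0 has rank 2. Corank 1: A-series; mu = 6 gives A_6.

A_6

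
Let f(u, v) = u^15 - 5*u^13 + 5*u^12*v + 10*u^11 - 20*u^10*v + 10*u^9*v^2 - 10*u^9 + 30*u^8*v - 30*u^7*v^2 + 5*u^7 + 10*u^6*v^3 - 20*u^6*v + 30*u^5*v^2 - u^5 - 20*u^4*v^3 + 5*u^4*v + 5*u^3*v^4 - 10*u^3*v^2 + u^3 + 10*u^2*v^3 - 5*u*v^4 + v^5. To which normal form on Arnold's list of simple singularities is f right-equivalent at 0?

E_{8}

The Hessian of f at 0 has rank 0. Corank 2; j^3 = u^3 is a perfect cube, so E-series; the 5-jet and mu = 8 give E_8.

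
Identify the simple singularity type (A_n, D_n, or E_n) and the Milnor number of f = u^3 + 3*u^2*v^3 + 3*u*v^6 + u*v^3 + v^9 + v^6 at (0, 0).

Type E7, Milnor number mu = 7.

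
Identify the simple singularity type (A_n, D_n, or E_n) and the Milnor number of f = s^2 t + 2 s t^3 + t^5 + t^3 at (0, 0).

Type D4, Milnor number mu = 4.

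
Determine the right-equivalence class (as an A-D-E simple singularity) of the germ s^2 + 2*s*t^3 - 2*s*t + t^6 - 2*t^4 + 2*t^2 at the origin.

The Hessian of f at 0 has rank 2. Corank 0: nondegenerate Morse point, so A_1.

A_1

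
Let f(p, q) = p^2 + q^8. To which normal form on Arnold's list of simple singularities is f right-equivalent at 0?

The Hessian of f at 0 has rank 1. Corank 1: A-series; mu = 7 gives A_7.

A_7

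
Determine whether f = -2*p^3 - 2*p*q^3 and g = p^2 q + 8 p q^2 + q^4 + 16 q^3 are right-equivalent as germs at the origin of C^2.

The Hessian of f at 0 has rank 0. Corank 2; j^3 = -2*p^3 is a perfect cube, so E-series; the 4-jet and mu = 7 give E_7. The Hessian of g at 0 has rank 0. Corank 2; j^3 = q*(p + 4*q)^2 has shape L^2 M (L != M), so D-series; mu = 5 gives D_5. f is E_7 but g is D_5, hence not right-equivalent.

No.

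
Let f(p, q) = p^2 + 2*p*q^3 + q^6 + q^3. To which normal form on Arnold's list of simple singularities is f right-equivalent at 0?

The Hessian of f at 0 has rank 1. Corank 1: A-series; mu = 2 gives A_2.

A_{2}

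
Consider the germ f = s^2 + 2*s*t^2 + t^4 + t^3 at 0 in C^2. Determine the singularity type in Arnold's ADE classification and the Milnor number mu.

The Hessian of f at 0 is [[2, 0], [0, 0]] with rank 1, so corank 1. A Groebner basis of the Jacobian ideal J(f) in C{s,t} is {t^2, s}; counting standard monomials gives mu = 2. Corank 1: A-series; mu = 2 gives A_2.

Type A_{2}, Milnor number mu = 2.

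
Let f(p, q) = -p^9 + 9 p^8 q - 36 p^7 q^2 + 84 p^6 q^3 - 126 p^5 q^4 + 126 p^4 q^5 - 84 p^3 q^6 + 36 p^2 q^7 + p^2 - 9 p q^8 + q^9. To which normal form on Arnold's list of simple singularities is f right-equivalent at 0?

A_{8}

The Hessian of f at 0 has rank 1. Corank 1: A-series; mu = 8 gives A_8.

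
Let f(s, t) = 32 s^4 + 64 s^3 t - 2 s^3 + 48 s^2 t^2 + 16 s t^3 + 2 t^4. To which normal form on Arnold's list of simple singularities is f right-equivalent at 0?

E_{6}

The Hessian of f at 0 has rank 0. Corank 2; j^3 = -2*s^3 is a perfect cube, so E-series; the 4-jet and mu = 6 give E_6.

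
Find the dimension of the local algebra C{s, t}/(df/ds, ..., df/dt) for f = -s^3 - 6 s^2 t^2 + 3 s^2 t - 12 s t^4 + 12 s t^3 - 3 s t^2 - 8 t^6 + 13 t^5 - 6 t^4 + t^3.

8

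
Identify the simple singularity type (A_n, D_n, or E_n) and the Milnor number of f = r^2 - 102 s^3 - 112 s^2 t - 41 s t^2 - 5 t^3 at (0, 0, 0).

Type D_4, Milnor number mu = 4.

The Hessian of f at 0 has rank 1. Corank 2; j^3 = -(3*s + t)*(34*s^2 + 26*s*t + 5*t^2) splits into three distinct lines over C (the quadratic factor has nonzero discriminant), so D_4.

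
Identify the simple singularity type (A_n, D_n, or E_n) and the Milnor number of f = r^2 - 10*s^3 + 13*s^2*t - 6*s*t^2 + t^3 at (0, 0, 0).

The Hessian of f at 0 is [[0, 0, 0], [0, 0, 0], [0, 0, 2]] with rank 1, so corank 2. A Groebner basis of the Jacobian ideal J(f) in C{s,t,r} is {t^3, s^2 - 3*t^2/11, s*t - 6*t^2/11, r}; counting standard monomials gives mu = 4. Corank 2; j^3 = -(2*s - t)*(5*s^2 - 4*s*t + t^2) splits into three distinct lines over C (the quadratic factor has nonzero discriminant), so D_4.

Type D_{4}, Milnor number mu = 4.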